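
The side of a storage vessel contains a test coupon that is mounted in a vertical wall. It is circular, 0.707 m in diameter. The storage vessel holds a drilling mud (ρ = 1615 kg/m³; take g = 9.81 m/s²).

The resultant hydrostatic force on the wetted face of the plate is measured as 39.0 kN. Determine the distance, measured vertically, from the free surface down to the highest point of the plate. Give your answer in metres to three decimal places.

d_top ≈ 5.917 m

γ = ρg = 1615 × 9.81 / 1000 = 15.84315 kN/m³.
A = π(0.3535)² = 0.39258 m².
From F = γ·h_c·A, the centroid depth is h_c = 39.0/(15.84315 × 0.39258) = 6.2704 m.
The centroid is at the centre, 0.3535 m below the top of the plate, so the highest point sits at h_top = 6.2704 − 0.3535 = 5.9169 m below the surface.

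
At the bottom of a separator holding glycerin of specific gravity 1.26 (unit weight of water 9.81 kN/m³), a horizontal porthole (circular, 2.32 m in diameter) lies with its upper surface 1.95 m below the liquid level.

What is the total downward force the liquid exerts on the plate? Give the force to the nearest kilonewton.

γ = 1.26 × 9.81 = 12.3606 kN/m³.
The plate is horizontal, so pressure is uniform at p = γ·h = 12.3606 × 1.95 = 24.1032 kN/m².
A = π(1.16)² = 4.22733 m².
F = p·A = 24.1032 × 4.22733 = 101.892 kN.

F ≈ 102 kN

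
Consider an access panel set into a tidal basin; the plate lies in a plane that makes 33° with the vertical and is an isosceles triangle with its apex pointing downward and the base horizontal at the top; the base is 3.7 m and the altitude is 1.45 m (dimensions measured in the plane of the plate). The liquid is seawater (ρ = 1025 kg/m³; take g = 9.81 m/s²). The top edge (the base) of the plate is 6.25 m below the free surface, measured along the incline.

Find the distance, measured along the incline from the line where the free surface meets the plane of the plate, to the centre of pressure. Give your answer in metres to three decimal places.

γ = ρg = 1025 × 9.81 / 1000 = 10.05525 kN/m³.
The plate makes 33° with the vertical, i.e. θ = 90° − 33° = 57° to the horizontal. Measuring y along the incline from the free-surface line, vertical depth h = y·sinθ with sinθ = 0.838671.
With the apex down, the centroid sits h/3 = 1.45/3 = 0.483333 m below the base (the top edge), so y_c = 6.25 + 0.483333 = 6.73333 m and h_c = 6.73333 × 0.838671 = 5.64705 m.
A = ½ × 3.7 × 1.45 = 2.6825 m².
Resultant F = γ·h_c·A = 10.05525 × 5.64705 × 2.6825 = 152.319 kN.
I_c = b·h³/36 = 3.7 × 1.45³/36 = 0.313331 m⁴.
Centre of pressure: y_p = y_c + I_c/(y_c·A) = 6.73333 + 0.313331/(6.73333 × 2.6825) = 6.73333 + 0.0173474 = 6.75068 m along the plane.

y_p = 6.751 m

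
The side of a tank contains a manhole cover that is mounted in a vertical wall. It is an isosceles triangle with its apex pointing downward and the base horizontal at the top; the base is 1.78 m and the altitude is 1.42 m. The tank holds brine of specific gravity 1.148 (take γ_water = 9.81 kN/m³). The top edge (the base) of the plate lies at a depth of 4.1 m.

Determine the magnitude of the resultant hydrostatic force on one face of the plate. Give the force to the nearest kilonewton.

F ≈ 65 kN

γ = 1.148 × 9.81 = 11.26188 kN/m³.
With the apex down, the centroid sits h/3 = 1.42/3 = 0.473333 m below the base (the top edge), so the centroid depth is h_c = 4.1 + 0.473333 = 4.57333 m.
A = ½ × 1.78 × 1.42 = 1.2638 m².
Resultant F = γ·h_c·A = 11.26188 × 4.57333 × 1.2638 = 65.0911 kN.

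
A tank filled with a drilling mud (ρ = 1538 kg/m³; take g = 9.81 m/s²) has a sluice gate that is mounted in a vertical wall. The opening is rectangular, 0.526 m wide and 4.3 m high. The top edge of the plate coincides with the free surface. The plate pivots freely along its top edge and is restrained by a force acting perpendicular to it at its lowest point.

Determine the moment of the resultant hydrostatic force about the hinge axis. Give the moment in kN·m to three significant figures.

γ = ρg = 1538 × 9.81 / 1000 = 15.08778 kN/m³.
The centroid lies 4.3/2 = 2.15 m below the top edge, so the centroid depth is h_c = 2.15 m.
A = 0.526 × 4.3 = 2.2618 m².
Resultant F = γ·h_c·A = 15.08778 × 2.15 × 2.2618 = 73.3699 kN.
I_c = b·h³/12 = 0.526 × 4.3³/12 = 3.48506 m⁴.
Centre of pressure: y_p = y_c + I_c/(y_c·A) = 2.15 + 3.48506/(2.15 × 2.2618) = 2.15 + 0.716667 = 2.86667 m along the plane.
The resultant acts 2.15 + 0.716667 = 2.86667 m (along the plate) below the hinge at the top edge, so the moment about the hinge is M = F × 2.86667 = 73.3699 × 2.86667 = 210.327 kN·m.

M ≈ 210 kN·m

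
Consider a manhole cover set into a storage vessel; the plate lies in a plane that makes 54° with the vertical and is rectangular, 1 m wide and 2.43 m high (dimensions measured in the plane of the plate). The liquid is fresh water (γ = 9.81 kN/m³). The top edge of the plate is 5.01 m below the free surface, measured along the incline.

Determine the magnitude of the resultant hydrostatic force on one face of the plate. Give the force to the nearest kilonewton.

F ≈ 87 kN

γ = 9.81 kN/m³.
The plate makes 54° with the vertical, i.e. θ = 90° − 54° = 36° to the horizontal. Measuring y along the incline from the free-surface line, vertical depth h = y·sinθ with sinθ = 0.587785.
The centroid lies 2.43/2 = 1.215 m below the top edge, so y_c = 5.01 + 1.215 = 6.225 m and h_c = 6.225 × 0.587785 = 3.65896 m.
A = 1 × 2.43 = 2.43 m².
Resultant F = γ·h_c·A = 9.81 × 3.65896 × 2.43 = 87.2234 kN.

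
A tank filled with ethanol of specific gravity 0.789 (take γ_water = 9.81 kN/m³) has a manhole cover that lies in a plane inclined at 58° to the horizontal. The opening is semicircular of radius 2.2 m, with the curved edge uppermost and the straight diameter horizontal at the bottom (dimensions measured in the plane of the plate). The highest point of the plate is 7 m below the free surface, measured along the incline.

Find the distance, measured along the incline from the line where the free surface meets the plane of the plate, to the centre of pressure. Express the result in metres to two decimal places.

y_p = 8.31 m

γ = 0.789 × 9.81 = 7.74009 kN/m³.
Let θ = 58° be the plate's angle to the horizontal; measure y along the incline from where the plane meets the free surface. Vertical depth h = y·sinθ with sinθ = 0.848048.
The centroid lies 4r/(3π) = 0.933709 m above the diameter, so r − 4r/(3π) = 2.2 − 0.933709 = 1.26629 m below the topmost point, so y_c = 7 + 1.26629 = 8.26629 m and h_c = 8.26629 × 0.848048 = 7.01021 m.
A = πr²/2 = π × 2.2²/2 = 7.60265 m².
Resultant F = γ·h_c·A = 7.74009 × 7.01021 × 7.60265 = 412.517 kN.
I_c = (π/8 − 8/(9π))·r⁴ = 0.109757 × 2.2⁴ = 2.57112 m⁴.
Centre of pressure: y_p = y_c + I_c/(y_c·A) = 8.26629 + 2.57112/(8.26629 × 7.60265) = 8.26629 + 0.0409116 = 8.3072 m along the plane.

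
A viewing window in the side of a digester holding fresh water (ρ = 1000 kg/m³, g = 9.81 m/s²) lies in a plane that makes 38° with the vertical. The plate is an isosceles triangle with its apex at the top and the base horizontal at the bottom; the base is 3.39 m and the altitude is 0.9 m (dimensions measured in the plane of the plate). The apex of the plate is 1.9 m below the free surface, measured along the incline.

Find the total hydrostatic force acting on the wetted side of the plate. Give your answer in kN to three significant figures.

γ = ρg = 1000 × 9.81 = 9810 N/m³ = 9.81 kN/m³.
The plate makes 38° with the vertical, i.e. θ = 90° − 38° = 52° to the horizontal. Measuring y along the incline from the free-surface line, vertical depth h = y·sinθ with sinθ = 0.788011.
With the apex up, the centroid sits 2h/3 = 2 × 0.9/3 = 0.6 m below the apex, so y_c = 1.9 + 0.6 = 2.5 m and h_c = 2.5 × 0.788011 = 1.97003 m.
A = ½ × 3.39 × 0.9 = 1.5255 m².
Resultant F = γ·h_c·A = 9.81 × 1.97003 × 1.5255 = 29.4818 kN.

F ≈ 29.5 kN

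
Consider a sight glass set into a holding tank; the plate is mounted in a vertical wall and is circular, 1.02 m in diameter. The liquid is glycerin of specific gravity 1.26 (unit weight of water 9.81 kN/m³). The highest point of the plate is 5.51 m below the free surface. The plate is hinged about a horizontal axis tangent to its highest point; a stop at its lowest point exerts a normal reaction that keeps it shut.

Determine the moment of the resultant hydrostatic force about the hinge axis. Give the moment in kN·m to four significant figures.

γ = 1.26 × 9.81 = 12.3606 kN/m³.
The centroid is at the centre, 0.51 m below the top of the plate, so the centroid depth is h_c = 5.51 + 0.51 = 6.02 m.
A = π(0.51)² = 0.817128 m².
Resultant F = γ·h_c·A = 12.3606 × 6.02 × 0.817128 = 60.8032 kN.
I_c = πr⁴/4 = π × 0.51⁴/4 = 0.0531338 m⁴.
Centre of pressure: y_p = y_c + I_c/(y_c·A) = 6.02 + 0.0531338/(6.02 × 0.817128) = 6.02 + 0.0108015 = 6.0308 m along the plane.
The resultant acts 0.51 + 0.0108015 = 0.520802 m (along the plate) below the hinge at the top edge, so the moment about the hinge is M = F × 0.520802 = 60.8032 × 0.520802 = 31.6664 kN·m.

M ≈ 31.67 kN·m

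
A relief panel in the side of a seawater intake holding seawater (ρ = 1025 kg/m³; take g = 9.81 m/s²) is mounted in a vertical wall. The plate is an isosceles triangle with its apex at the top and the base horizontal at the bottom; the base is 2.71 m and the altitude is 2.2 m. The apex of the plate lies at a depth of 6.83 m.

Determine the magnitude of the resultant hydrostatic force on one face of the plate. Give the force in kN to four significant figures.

γ = ρg = 1025 × 9.81 / 1000 = 10.05525 kN/m³.
With the apex up, the centroid sits 2h/3 = 2 × 2.2/3 = 1.46667 m below the apex, so the centroid depth is h_c = 6.83 + 1.46667 = 8.29667 m.
A = ½ × 2.71 × 2.2 = 2.981 m².
Resultant F = γ·h_c·A = 10.05525 × 8.29667 × 2.981 = 248.69 kN.

F ≈ 248.7 kN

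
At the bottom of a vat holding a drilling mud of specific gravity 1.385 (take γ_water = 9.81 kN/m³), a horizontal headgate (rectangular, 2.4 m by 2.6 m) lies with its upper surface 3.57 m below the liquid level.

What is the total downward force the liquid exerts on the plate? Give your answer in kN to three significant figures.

γ = 1.385 × 9.81 = 13.58685 kN/m³.
The plate is horizontal, so pressure is uniform at p = γ·h = 13.58685 × 3.57 = 48.5051 kN/m².
A = 2.4 × 2.6 = 6.24 m².
F = p·A = 48.5051 × 6.24 = 302.672 kN.

F ≈ 303 kN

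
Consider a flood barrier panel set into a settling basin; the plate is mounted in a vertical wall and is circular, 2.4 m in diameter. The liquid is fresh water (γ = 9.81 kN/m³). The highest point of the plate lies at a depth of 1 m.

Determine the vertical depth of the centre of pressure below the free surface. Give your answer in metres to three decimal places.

γ = 9.81 kN/m³.
The centroid is at the centre, 1.2 m below the top of the plate, so the centroid depth is h_c = 1 + 1.2 = 2.2 m.
A = π(1.2)² = 4.52389 m².
Resultant F = γ·h_c·A = 9.81 × 2.2 × 4.52389 = 97.6346 kN.
I_c = πr⁴/4 = π × 1.2⁴/4 = 1.6286 m⁴.
Centre of pressure: y_p = y_c + I_c/(y_c·A) = 2.2 + 1.6286/(2.2 × 4.52389) = 2.2 + 0.163636 = 2.36364 m along the plane.

h_p = 2.364 m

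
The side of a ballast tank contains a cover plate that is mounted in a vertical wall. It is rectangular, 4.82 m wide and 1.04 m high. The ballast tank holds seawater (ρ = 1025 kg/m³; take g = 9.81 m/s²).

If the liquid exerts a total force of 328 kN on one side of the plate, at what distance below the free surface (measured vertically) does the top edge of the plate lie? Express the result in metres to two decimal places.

d_top ≈ 5.99 m

γ = ρg = 1025 × 9.81 / 1000 = 10.05525 kN/m³.
A = 4.82 × 1.04 = 5.0128 m².
From F = γ·h_c·A, the centroid depth is h_c = 328/(10.05525 × 5.0128) = 6.5073 m.
The centroid lies 1.04/2 = 0.52 m below the top edge, so the top edge sits at h_top = 6.5073 − 0.52 = 5.9873 m below the surface.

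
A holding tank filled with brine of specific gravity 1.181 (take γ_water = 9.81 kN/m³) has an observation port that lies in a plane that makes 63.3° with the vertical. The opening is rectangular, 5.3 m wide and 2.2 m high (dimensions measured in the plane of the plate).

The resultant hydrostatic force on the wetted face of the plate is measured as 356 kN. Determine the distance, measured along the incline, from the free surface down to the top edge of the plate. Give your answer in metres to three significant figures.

y_top ≈ 4.77 m

γ = 1.181 × 9.81 = 11.58561 kN/m³.
A = 5.3 × 2.2 = 11.66 m².
From F = γ·h_c·A, the centroid depth is h_c = 356/(11.58561 × 11.66) = 2.63532 m.
The plate makes 63.3° with the vertical, i.e. θ = 90° − 63.3° = 26.7° to the horizontal. Measuring y along the incline from the free-surface line, vertical depth h = y·sinθ with sinθ = 0.449319.
Along the incline, y_c = h_c/sinθ = 2.63532/0.449319 = 5.86514 m.
The centroid lies 2.2/2 = 1.1 m below the top edge, so the top edge sits at y_top = 5.86514 − 1.1 = 4.76514 m along the incline.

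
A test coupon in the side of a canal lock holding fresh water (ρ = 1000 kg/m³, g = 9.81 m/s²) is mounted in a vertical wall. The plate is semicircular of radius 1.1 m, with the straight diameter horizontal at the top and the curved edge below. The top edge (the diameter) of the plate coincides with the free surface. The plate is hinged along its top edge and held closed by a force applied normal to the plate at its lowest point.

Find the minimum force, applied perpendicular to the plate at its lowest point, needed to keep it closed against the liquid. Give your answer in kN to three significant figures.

P ≈ 5.13 kN

γ = ρg = 1000 × 9.81 = 9810 N/m³ = 9.81 kN/m³.
The centroid of a semicircle lies 4r/(3π) = 0.466854 m from the diameter, here below the top edge, so the centroid depth is h_c = 0.466854 m.
A = πr²/2 = π × 1.1²/2 = 1.90066 m².
Resultant F = γ·h_c·A = 9.81 × 0.466854 × 1.90066 = 8.70471 kN.
I_c = (π/8 − 8/(9π))·r⁴ = 0.109757 × 1.1⁴ = 0.160695 m⁴.
Centre of pressure: y_p = y_c + I_c/(y_c·A) = 0.466854 + 0.160695/(0.466854 × 1.90066) = 0.466854 + 0.181099 = 0.647953 m along the plane.
The resultant acts 0.466854 + 0.181099 = 0.647953 m (along the plate) below the hinge at the top edge, so the moment about the hinge is M = F × 0.647953 = 8.70471 × 0.647953 = 5.64024 kN·m.
A normal force at the bottom, 1.1 m from the hinge, must supply this moment: P = 5.64024/1.1 = 5.12749 kN.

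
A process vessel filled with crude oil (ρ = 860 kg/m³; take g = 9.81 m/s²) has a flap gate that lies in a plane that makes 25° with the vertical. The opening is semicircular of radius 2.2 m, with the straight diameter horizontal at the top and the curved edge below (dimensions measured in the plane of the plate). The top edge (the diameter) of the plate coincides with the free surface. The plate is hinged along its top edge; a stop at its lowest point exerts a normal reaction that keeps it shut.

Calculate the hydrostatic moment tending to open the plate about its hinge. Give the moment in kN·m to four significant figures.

M ≈ 70.34 kN·m

γ = ρg = 860 × 9.81 / 1000 = 8.4366 kN/m³.
The plate makes 25° with the vertical, i.e. θ = 90° − 25° = 65° to the horizontal. Measuring y along the incline from the free-surface line, vertical depth h = y·sinθ with sinθ = 0.906308.
The centroid of a semicircle lies 4r/(3π) = 0.933709 m from the diameter, here below the top edge, so y_c = 0.933709 m and h_c = 0.933709 × 0.906308 = 0.846228 m.
A = πr²/2 = π × 2.2²/2 = 7.60265 m².
Resultant F = γ·h_c·A = 8.4366 × 0.846228 × 7.60265 = 54.2775 kN.
I_c = (π/8 − 8/(9π))·r⁴ = 0.109757 × 2.2⁴ = 2.57112 m⁴.
Centre of pressure: y_p = y_c + I_c/(y_c·A) = 0.933709 + 2.57112/(0.933709 × 7.60265) = 0.933709 + 0.362198 = 1.29591 m along the plane.
The resultant acts 0.933709 + 0.362198 = 1.29591 m (along the plate) below the hinge at the top edge, so the moment about the hinge is M = F × 1.29591 = 54.2775 × 1.29591 = 70.3388 kN·m.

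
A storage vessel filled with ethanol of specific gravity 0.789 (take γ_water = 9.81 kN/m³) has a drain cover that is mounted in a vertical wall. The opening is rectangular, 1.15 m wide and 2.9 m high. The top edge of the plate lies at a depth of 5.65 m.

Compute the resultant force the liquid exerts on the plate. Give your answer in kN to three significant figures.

γ = 0.789 × 9.81 = 7.74009 kN/m³.
The centroid lies 2.9/2 = 1.45 m below the top edge, so the centroid depth is h_c = 5.65 + 1.45 = 7.1 m.
A = 1.15 × 2.9 = 3.335 m².
Resultant F = γ·h_c·A = 7.74009 × 7.1 × 3.335 = 183.274 kN.

F ≈ 183 kN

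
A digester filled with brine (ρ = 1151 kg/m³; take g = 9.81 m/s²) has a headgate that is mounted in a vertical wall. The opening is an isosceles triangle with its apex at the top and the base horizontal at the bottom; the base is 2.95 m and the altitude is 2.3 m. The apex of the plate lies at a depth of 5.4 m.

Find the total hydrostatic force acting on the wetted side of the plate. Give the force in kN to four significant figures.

γ = ρg = 1151 × 9.81 / 1000 = 11.29131 kN/m³.
With the apex up, the centroid sits 2h/3 = 2 × 2.3/3 = 1.53333 m below the apex, so the centroid depth is h_c = 5.4 + 1.53333 = 6.93333 m.
A = ½ × 2.95 × 2.3 = 3.3925 m².
Resultant F = γ·h_c·A = 11.29131 × 6.93333 × 3.3925 = 265.587 kN.

F ≈ 265.6 kN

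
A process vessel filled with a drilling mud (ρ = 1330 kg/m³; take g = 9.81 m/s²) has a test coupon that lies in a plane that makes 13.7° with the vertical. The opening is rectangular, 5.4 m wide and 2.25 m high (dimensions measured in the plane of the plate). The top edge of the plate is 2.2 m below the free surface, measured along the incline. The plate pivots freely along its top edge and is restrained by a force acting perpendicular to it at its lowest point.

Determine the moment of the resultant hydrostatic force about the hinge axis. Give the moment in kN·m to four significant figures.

M ≈ 641.1 kN·m

γ = ρg = 1330 × 9.81 / 1000 = 13.0473 kN/m³.
The plate makes 13.7° with the vertical, i.e. θ = 90° − 13.7° = 76.3° to the horizontal. Measuring y along the incline from the free-surface line, vertical depth h = y·sinθ with sinθ = 0.971549.
The centroid lies 2.25/2 = 1.125 m below the top edge, so y_c = 2.2 + 1.125 = 3.325 m and h_c = 3.325 × 0.971549 = 3.2304 m.
A = 5.4 × 2.25 = 12.15 m².
Resultant F = γ·h_c·A = 13.0473 × 3.2304 × 12.15 = 512.098 kN.
I_c = b·h³/12 = 5.4 × 2.25³/12 = 5.12578 m⁴.
Centre of pressure: y_p = y_c + I_c/(y_c·A) = 3.325 + 5.12578/(3.325 × 12.15) = 3.325 + 0.12688 = 3.45188 m along the plane.
The resultant acts 1.125 + 0.12688 = 1.25188 m (along the plate) below the hinge at the top edge, so the moment about the hinge is M = F × 1.25188 = 512.098 × 1.25188 = 641.085 kN·m.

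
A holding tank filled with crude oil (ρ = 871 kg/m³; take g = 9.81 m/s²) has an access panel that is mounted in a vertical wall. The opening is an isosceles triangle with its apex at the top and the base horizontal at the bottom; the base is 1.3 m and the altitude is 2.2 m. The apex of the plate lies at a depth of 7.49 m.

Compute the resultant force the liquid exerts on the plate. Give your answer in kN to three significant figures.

F ≈ 109 kN

γ = ρg = 871 × 9.81 / 1000 = 8.54451 kN/m³.
With the apex up, the centroid sits 2h/3 = 2 × 2.2/3 = 1.46667 m below the apex, so the centroid depth is h_c = 7.49 + 1.46667 = 8.95667 m.
A = ½ × 1.3 × 2.2 = 1.43 m².
Resultant F = γ·h_c·A = 8.54451 × 8.95667 × 1.43 = 109.438 kN.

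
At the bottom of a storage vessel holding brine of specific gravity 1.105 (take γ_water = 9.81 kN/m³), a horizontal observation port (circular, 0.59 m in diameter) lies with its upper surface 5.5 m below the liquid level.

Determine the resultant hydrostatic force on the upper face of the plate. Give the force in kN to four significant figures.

γ = 1.105 × 9.81 = 10.84005 kN/m³.
The plate is horizontal, so pressure is uniform at p = γ·h = 10.84005 × 5.5 = 59.6203 kN/m².
A = π(0.295)² = 0.273397 m².
F = p·A = 59.6203 × 0.273397 = 16.3 kN.

F ≈ 16.30 kN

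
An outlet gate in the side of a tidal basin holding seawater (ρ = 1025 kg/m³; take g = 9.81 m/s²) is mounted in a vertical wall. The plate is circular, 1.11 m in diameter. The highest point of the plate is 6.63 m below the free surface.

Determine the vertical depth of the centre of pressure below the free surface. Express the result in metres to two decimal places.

γ = ρg = 1025 × 9.81 / 1000 = 10.05525 kN/m³.
The centroid is at the centre, 0.555 m below the top of the plate, so the centroid depth is h_c = 6.63 + 0.555 = 7.185 m.
A = π(0.555)² = 0.967689 m².
Resultant F = γ·h_c·A = 10.05525 × 7.185 × 0.967689 = 69.9126 kN.
I_c = πr⁴/4 = π × 0.555⁴/4 = 0.0745181 m⁴.
Centre of pressure: y_p = y_c + I_c/(y_c·A) = 7.185 + 0.0745181/(7.185 × 0.967689) = 7.185 + 0.0107176 = 7.19572 m along the plane.

h_p = 7.20 m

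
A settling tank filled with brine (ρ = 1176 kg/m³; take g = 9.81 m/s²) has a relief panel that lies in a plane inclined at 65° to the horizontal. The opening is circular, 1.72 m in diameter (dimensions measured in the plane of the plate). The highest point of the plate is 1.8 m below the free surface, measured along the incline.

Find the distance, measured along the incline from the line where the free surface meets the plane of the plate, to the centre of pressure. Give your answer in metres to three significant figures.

y_p = 2.73 m

γ = ρg = 1176 × 9.81 / 1000 = 11.53656 kN/m³.
Let θ = 65° be the plate's angle to the horizontal; measure y along the incline from where the plane meets the free surface. Vertical depth h = y·sinθ with sinθ = 0.906308.
The centroid is at the centre, 0.86 m below the top of the plate, so y_c = 1.8 + 0.86 = 2.66 m and h_c = 2.66 × 0.906308 = 2.41078 m.
A = π(0.86)² = 2.32352 m².
Resultant F = γ·h_c·A = 11.53656 × 2.41078 × 2.32352 = 64.622 kN.
I_c = πr⁴/4 = π × 0.86⁴/4 = 0.429619 m⁴.
Centre of pressure: y_p = y_c + I_c/(y_c·A) = 2.66 + 0.429619/(2.66 × 2.32352) = 2.66 + 0.0695113 = 2.72951 m along the plane.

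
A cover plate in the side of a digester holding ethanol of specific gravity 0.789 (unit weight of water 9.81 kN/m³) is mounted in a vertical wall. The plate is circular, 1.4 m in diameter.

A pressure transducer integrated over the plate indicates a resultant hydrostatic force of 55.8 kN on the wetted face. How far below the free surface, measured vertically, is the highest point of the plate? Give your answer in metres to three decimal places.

d_top ≈ 3.983 m

γ = 0.789 × 9.81 = 7.74009 kN/m³.
A = π(0.7)² = 1.53938 m².
From F = γ·h_c·A, the centroid depth is h_c = 55.8/(7.74009 × 1.53938) = 4.6832 m.
The centroid is at the centre, 0.7 m below the top of the plate, so the highest point sits at h_top = 4.6832 − 0.7 = 3.9832 m below the surface.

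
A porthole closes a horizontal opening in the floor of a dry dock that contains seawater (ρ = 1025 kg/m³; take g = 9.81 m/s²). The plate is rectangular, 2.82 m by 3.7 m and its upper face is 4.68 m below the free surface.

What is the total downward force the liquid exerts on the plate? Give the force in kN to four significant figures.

F ≈ 491.0 kN

γ = ρg = 1025 × 9.81 / 1000 = 10.05525 kN/m³.
The plate is horizontal, so pressure is uniform at p = γ·h = 10.05525 × 4.68 = 47.0586 kN/m².
A = 2.82 × 3.7 = 10.434 m².
F = p·A = 47.0586 × 10.434 = 491.009 kN.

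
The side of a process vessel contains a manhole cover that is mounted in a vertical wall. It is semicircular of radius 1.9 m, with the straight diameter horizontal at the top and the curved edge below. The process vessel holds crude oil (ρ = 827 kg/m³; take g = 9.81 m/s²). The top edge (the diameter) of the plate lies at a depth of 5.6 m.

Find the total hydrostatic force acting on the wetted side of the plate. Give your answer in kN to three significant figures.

F ≈ 295 kN

γ = ρg = 827 × 9.81 / 1000 = 8.11287 kN/m³.
The centroid of a semicircle lies 4r/(3π) = 0.806385 m from the diameter, here below the top edge, so the centroid depth is h_c = 5.6 + 0.806385 = 6.40638 m.
A = πr²/2 = π × 1.9²/2 = 5.67057 m².
Resultant F = γ·h_c·A = 8.11287 × 6.40638 × 5.67057 = 294.723 kN.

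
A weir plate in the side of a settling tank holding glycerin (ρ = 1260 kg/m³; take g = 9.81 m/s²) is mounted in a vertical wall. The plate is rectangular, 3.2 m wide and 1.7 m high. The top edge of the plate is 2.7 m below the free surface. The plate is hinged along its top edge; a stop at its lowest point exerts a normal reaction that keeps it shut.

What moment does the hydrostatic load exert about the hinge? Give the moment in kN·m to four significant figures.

γ = ρg = 1260 × 9.81 / 1000 = 12.3606 kN/m³.
The centroid lies 1.7/2 = 0.85 m below the top edge, so the centroid depth is h_c = 2.7 + 0.85 = 3.55 m.
A = 3.2 × 1.7 = 5.44 m².
Resultant F = γ·h_c·A = 12.3606 × 3.55 × 5.44 = 238.708 kN.
I_c = b·h³/12 = 3.2 × 1.7³/12 = 1.31013 m⁴.
Centre of pressure: y_p = y_c + I_c/(y_c·A) = 3.55 + 1.31013/(3.55 × 5.44) = 3.55 + 0.0678402 = 3.61784 m along the plane.
The resultant acts 0.85 + 0.0678402 = 0.91784 m (along the plate) below the hinge at the top edge, so the moment about the hinge is M = F × 0.91784 = 238.708 × 0.91784 = 219.096 kN·m.

M ≈ 219.1 kN·m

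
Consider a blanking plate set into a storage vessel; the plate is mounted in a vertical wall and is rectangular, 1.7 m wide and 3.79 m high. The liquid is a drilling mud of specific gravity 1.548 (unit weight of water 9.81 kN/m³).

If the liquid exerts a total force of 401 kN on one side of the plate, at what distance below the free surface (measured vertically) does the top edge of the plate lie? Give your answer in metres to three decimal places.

γ = 1.548 × 9.81 = 15.18588 kN/m³.
A = 1.7 × 3.79 = 6.443 m².
From F = γ·h_c·A, the centroid depth is h_c = 401/(15.18588 × 6.443) = 4.09842 m.
The centroid lies 3.79/2 = 1.895 m below the top edge, so the top edge sits at h_top = 4.09842 − 1.895 = 2.20342 m below the surface.

d_top ≈ 2.203 m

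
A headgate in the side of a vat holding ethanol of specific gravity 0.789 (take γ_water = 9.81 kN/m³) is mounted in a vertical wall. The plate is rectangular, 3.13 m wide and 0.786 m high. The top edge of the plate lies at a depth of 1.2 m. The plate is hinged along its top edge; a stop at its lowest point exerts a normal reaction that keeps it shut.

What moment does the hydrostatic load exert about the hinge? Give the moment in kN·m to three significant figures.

γ = 0.789 × 9.81 = 7.74009 kN/m³.
The centroid lies 0.786/2 = 0.393 m below the top edge, so the centroid depth is h_c = 1.2 + 0.393 = 1.593 m.
A = 3.13 × 0.786 = 2.46018 m².
Resultant F = γ·h_c·A = 7.74009 × 1.593 × 2.46018 = 30.3339 kN.
I_c = b·h³/12 = 3.13 × 0.786³/12 = 0.126657 m⁴.
Centre of pressure: y_p = y_c + I_c/(y_c·A) = 1.593 + 0.126657/(1.593 × 2.46018) = 1.593 + 0.0323182 = 1.62532 m along the plane.
The resultant acts 0.393 + 0.0323182 = 0.425318 m (along the plate) below the hinge at the top edge, so the moment about the hinge is M = F × 0.425318 = 30.3339 × 0.425318 = 12.9016 kN·m.

M ≈ 12.9 kN·m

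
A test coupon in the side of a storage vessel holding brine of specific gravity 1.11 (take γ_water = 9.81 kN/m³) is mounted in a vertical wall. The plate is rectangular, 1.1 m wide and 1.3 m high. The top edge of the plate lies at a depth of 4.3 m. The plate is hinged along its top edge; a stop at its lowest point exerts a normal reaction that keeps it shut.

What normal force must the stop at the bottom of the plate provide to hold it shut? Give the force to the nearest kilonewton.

P ≈ 40 kN

γ = 1.11 × 9.81 = 10.8891 kN/m³.
The centroid lies 1.3/2 = 0.65 m below the top edge, so the centroid depth is h_c = 4.3 + 0.65 = 4.95 m.
A = 1.1 × 1.3 = 1.43 m².
Resultant F = γ·h_c·A = 10.8891 × 4.95 × 1.43 = 77.0785 kN.
I_c = b·h³/12 = 1.1 × 1.3³/12 = 0.201392 m⁴.
Centre of pressure: y_p = y_c + I_c/(y_c·A) = 4.95 + 0.201392/(4.95 × 1.43) = 4.95 + 0.0284512 = 4.97845 m along the plane.
The resultant acts 0.65 + 0.0284512 = 0.678451 m (along the plate) below the hinge at the top edge, so the moment about the hinge is M = F × 0.678451 = 77.0785 × 0.678451 = 52.294 kN·m.
A normal force at the bottom, 1.3 m from the hinge, must supply this moment: P = 52.294/1.3 = 40.2262 kN.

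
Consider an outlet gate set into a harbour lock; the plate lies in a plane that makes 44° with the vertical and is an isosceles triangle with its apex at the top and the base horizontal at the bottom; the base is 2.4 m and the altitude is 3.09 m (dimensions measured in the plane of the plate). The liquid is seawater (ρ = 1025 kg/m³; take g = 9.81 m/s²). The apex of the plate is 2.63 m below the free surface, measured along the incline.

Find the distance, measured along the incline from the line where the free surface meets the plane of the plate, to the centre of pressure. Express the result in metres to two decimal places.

γ = ρg = 1025 × 9.81 / 1000 = 10.05525 kN/m³.
The plate makes 44° with the vertical, i.e. θ = 90° − 44° = 46° to the horizontal. Measuring y along the incline from the free-surface line, vertical depth h = y·sinθ with sinθ = 0.719340.
With the apex up, the centroid sits 2h/3 = 2 × 3.09/3 = 2.06 m below the apex, so y_c = 2.63 + 2.06 = 4.69 m and h_c = 4.69 × 0.719340 = 3.3737 m.
A = ½ × 2.4 × 3.09 = 3.708 m².
Resultant F = γ·h_c·A = 10.05525 × 3.3737 × 3.708 = 125.788 kN.
I_c = b·h³/36 = 2.4 × 3.09³/36 = 1.96691 m⁴.
Centre of pressure: y_p = y_c + I_c/(y_c·A) = 4.69 + 1.96691/(4.69 × 3.708) = 4.69 + 0.113102 = 4.8031 m along the plane.

y_p = 4.80 m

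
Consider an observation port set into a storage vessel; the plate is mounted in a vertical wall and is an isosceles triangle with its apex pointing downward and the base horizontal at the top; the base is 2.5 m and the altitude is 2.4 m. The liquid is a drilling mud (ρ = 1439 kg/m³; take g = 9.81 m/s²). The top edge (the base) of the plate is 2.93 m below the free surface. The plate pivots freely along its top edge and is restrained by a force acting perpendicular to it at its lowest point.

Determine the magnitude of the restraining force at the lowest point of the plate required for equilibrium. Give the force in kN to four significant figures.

γ = ρg = 1439 × 9.81 / 1000 = 14.11659 kN/m³.
With the apex down, the centroid sits h/3 = 2.4/3 = 0.8 m below the base (the top edge), so the centroid depth is h_c = 2.93 + 0.8 = 3.73 m.
A = ½ × 2.5 × 2.4 = 3 m².
Resultant F = γ·h_c·A = 14.11659 × 3.73 × 3 = 157.965 kN.
I_c = b·h³/36 = 2.5 × 2.4³/36 = 0.96 m⁴.
Centre of pressure: y_p = y_c + I_c/(y_c·A) = 3.73 + 0.96/(3.73 × 3) = 3.73 + 0.0857909 = 3.81579 m along the plane.
The resultant acts 0.8 + 0.0857909 = 0.885791 m (along the plate) below the hinge at the top edge, so the moment about the hinge is M = F × 0.885791 = 157.965 × 0.885791 = 139.924 kN·m.
A normal force at the bottom, 2.4 m from the hinge, must supply this moment: P = 139.924/2.4 = 58.3017 kN.

P ≈ 58.30 kN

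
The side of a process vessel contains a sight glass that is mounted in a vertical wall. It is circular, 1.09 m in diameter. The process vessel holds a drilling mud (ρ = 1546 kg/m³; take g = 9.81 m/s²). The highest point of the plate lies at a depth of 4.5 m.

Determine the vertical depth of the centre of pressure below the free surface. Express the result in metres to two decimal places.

h_p = 5.06 m

γ = ρg = 1546 × 9.81 / 1000 = 15.16626 kN/m³.
The centroid is at the centre, 0.545 m below the top of the plate, so the centroid depth is h_c = 4.5 + 0.545 = 5.045 m.
A = π(0.545)² = 0.933132 m².
Resultant F = γ·h_c·A = 15.16626 × 5.045 × 0.933132 = 71.3975 kN.
I_c = πr⁴/4 = π × 0.545⁴/4 = 0.0692909 m⁴.
Centre of pressure: y_p = y_c + I_c/(y_c·A) = 5.045 + 0.0692909/(5.045 × 0.933132) = 5.045 + 0.0147188 = 5.05972 m along the plane.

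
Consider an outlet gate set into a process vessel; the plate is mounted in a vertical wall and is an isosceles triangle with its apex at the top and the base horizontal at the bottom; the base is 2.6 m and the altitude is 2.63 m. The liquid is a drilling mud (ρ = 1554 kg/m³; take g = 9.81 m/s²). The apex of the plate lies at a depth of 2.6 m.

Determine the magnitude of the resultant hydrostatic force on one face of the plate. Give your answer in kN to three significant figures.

γ = ρg = 1554 × 9.81 / 1000 = 15.24474 kN/m³.
With the apex up, the centroid sits 2h/3 = 2 × 2.63/3 = 1.75333 m below the apex, so the centroid depth is h_c = 2.6 + 1.75333 = 4.35333 m.
A = ½ × 2.6 × 2.63 = 3.419 m².
Resultant F = γ·h_c·A = 15.24474 × 4.35333 × 3.419 = 226.903 kN.

F ≈ 227 kN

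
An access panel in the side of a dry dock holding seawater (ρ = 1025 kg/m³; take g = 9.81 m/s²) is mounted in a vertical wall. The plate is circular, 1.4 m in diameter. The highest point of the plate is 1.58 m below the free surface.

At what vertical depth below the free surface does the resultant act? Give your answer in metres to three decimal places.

h_p = 2.334 m

γ = ρg = 1025 × 9.81 / 1000 = 10.05525 kN/m³.
The centroid is at the centre, 0.7 m below the top of the plate, so the centroid depth is h_c = 1.58 + 0.7 = 2.28 m.
A = π(0.7)² = 1.53938 m².
Resultant F = γ·h_c·A = 10.05525 × 2.28 × 1.53938 = 35.2918 kN.
I_c = πr⁴/4 = π × 0.7⁴/4 = 0.188574 m⁴.
Centre of pressure: y_p = y_c + I_c/(y_c·A) = 2.28 + 0.188574/(2.28 × 1.53938) = 2.28 + 0.0537281 = 2.33373 m along the plane.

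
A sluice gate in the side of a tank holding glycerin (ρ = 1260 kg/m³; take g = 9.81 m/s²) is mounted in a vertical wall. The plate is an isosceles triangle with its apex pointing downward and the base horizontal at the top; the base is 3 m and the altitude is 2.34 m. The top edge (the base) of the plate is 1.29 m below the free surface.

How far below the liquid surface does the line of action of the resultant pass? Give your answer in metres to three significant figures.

γ = ρg = 1260 × 9.81 / 1000 = 12.3606 kN/m³.
With the apex down, the centroid sits h/3 = 2.34/3 = 0.78 m below the base (the top edge), so the centroid depth is h_c = 1.29 + 0.78 = 2.07 m.
A = ½ × 3 × 2.34 = 3.51 m².
Resultant F = γ·h_c·A = 12.3606 × 2.07 × 3.51 = 89.8084 kN.
I_c = b·h³/36 = 3 × 2.34³/36 = 1.06774 m⁴.
Centre of pressure: y_p = y_c + I_c/(y_c·A) = 2.07 + 1.06774/(2.07 × 3.51) = 2.07 + 0.146956 = 2.21696 m along the plane.

h_p = 2.22 m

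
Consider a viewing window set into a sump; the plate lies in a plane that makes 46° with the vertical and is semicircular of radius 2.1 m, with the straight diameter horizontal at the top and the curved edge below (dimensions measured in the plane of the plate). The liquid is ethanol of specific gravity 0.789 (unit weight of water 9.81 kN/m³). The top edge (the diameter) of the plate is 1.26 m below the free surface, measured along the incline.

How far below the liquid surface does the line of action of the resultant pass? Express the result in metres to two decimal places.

γ = 0.789 × 9.81 = 7.74009 kN/m³.
The plate makes 46° with the vertical, i.e. θ = 90° − 46° = 44° to the horizontal. Measuring y along the incline from the free-surface line, vertical depth h = y·sinθ with sinθ = 0.694658.
The centroid of a semicircle lies 4r/(3π) = 0.891268 m from the diameter, here below the top edge, so y_c = 1.26 + 0.891268 = 2.15127 m and h_c = 2.15127 × 0.694658 = 1.4944 m.
A = πr²/2 = π × 2.1²/2 = 6.92721 m².
Resultant F = γ·h_c·A = 7.74009 × 1.4944 × 6.92721 = 80.1256 kN.
I_c = (π/8 − 8/(9π))·r⁴ = 0.109757 × 2.1⁴ = 2.13457 m⁴.
Centre of pressure: y_p = y_c + I_c/(y_c·A) = 2.15127 + 2.13457/(2.15127 × 6.92721) = 2.15127 + 0.143238 = 2.29451 m along the plane.
Vertically, h_p = y_p·sinθ = 2.29451 × 0.694658 = 1.5939 m.

h_p = 1.59 m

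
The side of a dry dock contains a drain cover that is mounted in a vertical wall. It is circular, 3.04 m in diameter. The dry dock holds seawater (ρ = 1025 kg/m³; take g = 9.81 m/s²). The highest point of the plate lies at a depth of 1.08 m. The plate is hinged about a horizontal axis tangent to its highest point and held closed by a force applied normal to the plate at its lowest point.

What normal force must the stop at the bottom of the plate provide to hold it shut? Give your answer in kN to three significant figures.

γ = ρg = 1025 × 9.81 / 1000 = 10.05525 kN/m³.
The centroid is at the centre, 1.52 m below the top of the plate, so the centroid depth is h_c = 1.08 + 1.52 = 2.6 m.
A = π(1.52)² = 7.25834 m².
Resultant F = γ·h_c·A = 10.05525 × 2.6 × 7.25834 = 189.76 kN.
I_c = πr⁴/4 = π × 1.52⁴/4 = 4.19241 m⁴.
Centre of pressure: y_p = y_c + I_c/(y_c·A) = 2.6 + 4.19241/(2.6 × 7.25834) = 2.6 + 0.222153 = 2.82215 m along the plane.
The resultant acts 1.52 + 0.222153 = 1.74215 m (along the plate) below the hinge at the top edge, so the moment about the hinge is M = F × 1.74215 = 189.76 × 1.74215 = 330.59 kN·m.
A normal force at the bottom, 3.04 m from the hinge, must supply this moment: P = 330.59/3.04 = 108.747 kN.

P ≈ 109 kN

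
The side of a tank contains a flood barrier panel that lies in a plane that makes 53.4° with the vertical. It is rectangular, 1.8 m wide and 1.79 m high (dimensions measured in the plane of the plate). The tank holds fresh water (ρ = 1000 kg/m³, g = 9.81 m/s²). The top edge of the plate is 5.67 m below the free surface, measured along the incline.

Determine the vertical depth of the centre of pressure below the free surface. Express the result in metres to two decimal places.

h_p = 3.94 m

γ = ρg = 1000 × 9.81 = 9810 N/m³ = 9.81 kN/m³.
The plate makes 53.4° with the vertical, i.e. θ = 90° − 53.4° = 36.6° to the horizontal. Measuring y along the incline from the free-surface line, vertical depth h = y·sinθ with sinθ = 0.596225.
The centroid lies 1.79/2 = 0.895 m below the top edge, so y_c = 5.67 + 0.895 = 6.565 m and h_c = 6.565 × 0.596225 = 3.91422 m.
A = 1.8 × 1.79 = 3.222 m².
Resultant F = γ·h_c·A = 9.81 × 3.91422 × 3.222 = 123.72 kN.
I_c = b·h³/12 = 1.8 × 1.79³/12 = 0.860301 m⁴.
Centre of pressure: y_p = y_c + I_c/(y_c·A) = 6.565 + 0.860301/(6.565 × 3.222) = 6.565 + 0.0406715 = 6.60567 m along the plane.
Vertically, h_p = y_p·sinθ = 6.60567 × 0.596225 = 3.93847 m.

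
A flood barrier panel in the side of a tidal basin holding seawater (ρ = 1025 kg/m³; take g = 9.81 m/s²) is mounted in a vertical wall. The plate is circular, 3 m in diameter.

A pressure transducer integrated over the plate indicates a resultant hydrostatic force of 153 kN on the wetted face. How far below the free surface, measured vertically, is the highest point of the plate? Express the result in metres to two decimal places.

d_top ≈ 0.65 m

γ = ρg = 1025 × 9.81 / 1000 = 10.05525 kN/m³.
A = π(1.5)² = 7.06858 m².
From F = γ·h_c·A, the centroid depth is h_c = 153/(10.05525 × 7.06858) = 2.15262 m.
The centroid is at the centre, 1.5 m below the top of the plate, so the highest point sits at h_top = 2.15262 − 1.5 = 0.65262 m below the surface.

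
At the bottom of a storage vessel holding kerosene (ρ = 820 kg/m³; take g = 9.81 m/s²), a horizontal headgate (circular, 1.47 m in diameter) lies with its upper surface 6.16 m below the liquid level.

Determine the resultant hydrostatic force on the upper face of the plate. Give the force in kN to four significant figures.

F ≈ 84.10 kN

γ = ρg = 820 × 9.81 / 1000 = 8.0442 kN/m³.
The plate is horizontal, so pressure is uniform at p = γ·h = 8.0442 × 6.16 = 49.5523 kN/m².
A = π(0.735)² = 1.69717 m².
F = p·A = 49.5523 × 1.69717 = 84.0987 kN.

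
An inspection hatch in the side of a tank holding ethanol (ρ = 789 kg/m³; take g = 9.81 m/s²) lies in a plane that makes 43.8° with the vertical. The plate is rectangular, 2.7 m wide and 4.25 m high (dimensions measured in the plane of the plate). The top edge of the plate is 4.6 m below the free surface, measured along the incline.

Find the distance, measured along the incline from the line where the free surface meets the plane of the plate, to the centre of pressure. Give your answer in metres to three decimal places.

y_p = 6.949 m

γ = ρg = 789 × 9.81 / 1000 = 7.74009 kN/m³.
The plate makes 43.8° with the vertical, i.e. θ = 90° − 43.8° = 46.2° to the horizontal. Measuring y along the incline from the free-surface line, vertical depth h = y·sinθ with sinθ = 0.721760.
The centroid lies 4.25/2 = 2.125 m below the top edge, so y_c = 4.6 + 2.125 = 6.725 m and h_c = 6.725 × 0.721760 = 4.85384 m.
A = 2.7 × 4.25 = 11.475 m².
Resultant F = γ·h_c·A = 7.74009 × 4.85384 × 11.475 = 431.106 kN.
I_c = b·h³/12 = 2.7 × 4.25³/12 = 17.2723 m⁴.
Centre of pressure: y_p = y_c + I_c/(y_c·A) = 6.725 + 17.2723/(6.725 × 11.475) = 6.725 + 0.223823 = 6.94882 m along the plane.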